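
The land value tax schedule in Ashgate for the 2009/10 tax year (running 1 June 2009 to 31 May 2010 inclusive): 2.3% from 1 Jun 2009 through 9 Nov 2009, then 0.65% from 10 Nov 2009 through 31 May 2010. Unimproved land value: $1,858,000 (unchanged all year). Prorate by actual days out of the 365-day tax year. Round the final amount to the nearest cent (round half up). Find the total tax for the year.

1 Jun – 9 Nov 2009: 162 days at 2.3% → $1,858,000 × 2.3% × 162/365 = $18,966.8712
10 Nov 2009 – 31 May 2010: 203 days at 0.65% → $1,858,000 × 0.65% × 203/365 = $6,716.7973
Total = $25,683.6685

$25,683.67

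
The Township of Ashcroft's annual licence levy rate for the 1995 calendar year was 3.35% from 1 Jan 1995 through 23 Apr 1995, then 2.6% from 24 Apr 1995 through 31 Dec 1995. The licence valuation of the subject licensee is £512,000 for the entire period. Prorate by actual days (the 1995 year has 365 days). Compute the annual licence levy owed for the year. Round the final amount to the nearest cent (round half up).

£14,500.82

1 Jan – 23 Apr 1995: 113 days at 3.35% → £512,000 × 3.35% × 113/365 = £5,310.0712
24 Apr – 31 Dec 1995: 252 days at 2.6% → £512,000 × 2.6% × 252/365 = £9,190.7507
Total = £14,500.8219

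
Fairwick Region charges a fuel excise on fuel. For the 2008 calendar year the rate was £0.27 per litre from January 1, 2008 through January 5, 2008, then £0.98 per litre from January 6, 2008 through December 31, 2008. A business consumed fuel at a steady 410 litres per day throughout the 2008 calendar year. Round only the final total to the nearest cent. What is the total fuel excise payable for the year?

January 1 – January 5, 2008: 5 days × 410 litres/day = 2,050 litres at £0.27/litre → £553.50
January 6 – December 31, 2008: 361 days × 410 litres/day = 148,010 litres at £0.98/litre → £145049.80

£145603.30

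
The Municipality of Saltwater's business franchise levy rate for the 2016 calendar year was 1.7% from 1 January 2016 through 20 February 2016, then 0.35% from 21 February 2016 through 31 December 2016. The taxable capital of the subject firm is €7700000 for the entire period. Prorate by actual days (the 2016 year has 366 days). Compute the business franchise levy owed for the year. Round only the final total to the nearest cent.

€41434.84

1 January – 20 February 2016: 51 days at 1.7% → €7700000 × 1.7% × 51/366 = €18240.1639
21 February – 31 December 2016: 315 days at 0.35% → €7700000 × 0.35% × 315/366 = €23194.6721
Total = €41434.8361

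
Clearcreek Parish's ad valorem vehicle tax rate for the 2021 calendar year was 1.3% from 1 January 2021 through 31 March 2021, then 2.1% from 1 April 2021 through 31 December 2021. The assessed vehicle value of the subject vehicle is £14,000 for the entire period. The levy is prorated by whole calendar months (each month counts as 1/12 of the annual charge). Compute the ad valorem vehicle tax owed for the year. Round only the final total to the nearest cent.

1 January – 31 March 2021: 3 months at 1.3% → £14,000 × 1.3% × 3/12 = £45.5000
1 April – 31 December 2021: 9 months at 2.1% → £14,000 × 2.1% × 9/12 = £220.5000
Total = £266.0000

£266.00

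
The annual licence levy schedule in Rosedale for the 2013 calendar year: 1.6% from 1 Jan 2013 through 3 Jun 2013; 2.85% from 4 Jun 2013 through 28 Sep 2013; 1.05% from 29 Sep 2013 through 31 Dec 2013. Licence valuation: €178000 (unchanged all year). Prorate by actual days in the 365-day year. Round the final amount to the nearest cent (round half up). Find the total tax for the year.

1 Jan – 3 Jun 2013: 154 days at 1.6% → €178000 × 1.6% × 154/365 = €1201.6219
4 Jun – 28 Sep 2013: 117 days at 2.85% → €178000 × 2.85% × 117/365 = €1626.1397
29 Sep – 31 Dec 2013: 94 days at 1.05% → €178000 × 1.05% × 94/365 = €481.3315
Total = €3309.0932

€3309.09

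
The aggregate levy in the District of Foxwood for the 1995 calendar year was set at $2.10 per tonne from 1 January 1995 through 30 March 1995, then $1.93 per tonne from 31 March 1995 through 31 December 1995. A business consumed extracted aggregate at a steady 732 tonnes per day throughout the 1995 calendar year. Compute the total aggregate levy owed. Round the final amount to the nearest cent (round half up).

1 January – 30 March 1995: 89 days × 732 tonnes/day = 65,148 tonnes at $2.10/tonne → $136810.80
31 March – 31 December 1995: 276 days × 732 tonnes/day = 202,032 tonnes at $1.93/tonne → $389921.76

$526732.56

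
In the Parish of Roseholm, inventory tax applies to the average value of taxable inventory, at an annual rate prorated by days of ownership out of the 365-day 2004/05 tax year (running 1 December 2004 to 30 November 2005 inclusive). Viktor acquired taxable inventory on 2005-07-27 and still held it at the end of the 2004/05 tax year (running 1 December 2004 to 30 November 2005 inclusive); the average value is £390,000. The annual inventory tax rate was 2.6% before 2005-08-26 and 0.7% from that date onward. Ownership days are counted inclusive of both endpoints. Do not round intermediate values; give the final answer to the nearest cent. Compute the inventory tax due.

£1,558.93

2005-07-27 to 2005-08-25: 30 days at 2.6% → £390,000 × 2.6% × 30/365 = £833.4247
2005-08-26 to 2005-11-30: 97 days at 0.7% → £390,000 × 0.7% × 97/365 = £725.5068
Total = £1,558.9315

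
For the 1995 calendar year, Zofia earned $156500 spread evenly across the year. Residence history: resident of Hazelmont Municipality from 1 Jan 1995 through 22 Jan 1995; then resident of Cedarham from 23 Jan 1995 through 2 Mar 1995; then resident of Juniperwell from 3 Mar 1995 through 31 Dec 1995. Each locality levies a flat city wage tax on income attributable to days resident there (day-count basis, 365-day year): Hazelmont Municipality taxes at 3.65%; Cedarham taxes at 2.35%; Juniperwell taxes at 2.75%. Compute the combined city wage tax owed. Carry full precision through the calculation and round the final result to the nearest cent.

$4321.76

Hazelmont Municipality, 1 Jan – 22 Jan 1995: 22 days → $156500 × 3.65% × 22/365 = $344.3000
Cedarham, 23 Jan – 2 Mar 1995: 39 days → $156500 × 2.35% × 39/365 = $392.9651
Juniperwell, 3 Mar – 31 Dec 1995: 304 days → $156500 × 2.75% × 304/365 = $3584.4932
Total = $4321.7582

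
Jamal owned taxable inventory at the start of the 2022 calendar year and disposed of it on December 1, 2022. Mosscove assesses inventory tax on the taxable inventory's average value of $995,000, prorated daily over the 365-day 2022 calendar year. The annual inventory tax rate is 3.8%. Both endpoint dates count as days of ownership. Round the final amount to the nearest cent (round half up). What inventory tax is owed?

Days held (January 1 – December 1, 2022): 335 out of 365
Tax = $995,000 × 3.8% × 335/365 = $34,702.3288

$34,702.33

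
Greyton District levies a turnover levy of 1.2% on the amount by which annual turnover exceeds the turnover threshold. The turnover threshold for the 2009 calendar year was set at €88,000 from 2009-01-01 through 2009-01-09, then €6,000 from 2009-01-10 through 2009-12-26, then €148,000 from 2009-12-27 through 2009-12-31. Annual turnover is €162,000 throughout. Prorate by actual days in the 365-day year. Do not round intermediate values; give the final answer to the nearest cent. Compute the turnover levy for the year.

€1,824.39

2009-01-01 to 2009-01-09: 9 days, exemption €88,000 → (€162,000 − €88,000) × 1.2% × 9/365 = €21.8959
2009-01-10 to 2009-12-26: 351 days, exemption €6,000 → (€162,000 − €6,000) × 1.2% × 351/365 = €1,800.1973
2009-12-27 to 2009-12-31: 5 days, exemption €148,000 → (€162,000 − €148,000) × 1.2% × 5/365 = €2.3014
Total = €1,824.3945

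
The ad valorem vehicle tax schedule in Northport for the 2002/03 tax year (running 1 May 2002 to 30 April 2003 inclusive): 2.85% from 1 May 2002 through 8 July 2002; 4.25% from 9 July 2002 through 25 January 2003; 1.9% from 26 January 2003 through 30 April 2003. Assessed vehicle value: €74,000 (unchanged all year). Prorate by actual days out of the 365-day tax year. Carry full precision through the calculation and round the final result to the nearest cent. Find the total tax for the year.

€2,496.54

1 May – 8 July 2002: 69 days at 2.85% → €74,000 × 2.85% × 69/365 = €398.6877
9 July 2002 – 25 January 2003: 201 days at 4.25% → €74,000 × 4.25% × 201/365 = €1,731.9041
26 January – 30 April 2003: 95 days at 1.9% → €74,000 × 1.9% × 95/365 = €365.9452
Total = €2,496.5370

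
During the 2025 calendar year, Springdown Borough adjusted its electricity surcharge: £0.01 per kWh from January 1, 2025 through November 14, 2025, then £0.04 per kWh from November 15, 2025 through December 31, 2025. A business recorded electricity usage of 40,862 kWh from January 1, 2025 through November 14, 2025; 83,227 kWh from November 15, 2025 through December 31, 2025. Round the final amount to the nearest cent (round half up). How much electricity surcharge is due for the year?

£3,737.70

January 1 – November 14, 2025: 40,862 kWh at £0.01/kWh → £408.62
November 15 – December 31, 2025: 83,227 kWh at £0.04/kWh → £3,329.08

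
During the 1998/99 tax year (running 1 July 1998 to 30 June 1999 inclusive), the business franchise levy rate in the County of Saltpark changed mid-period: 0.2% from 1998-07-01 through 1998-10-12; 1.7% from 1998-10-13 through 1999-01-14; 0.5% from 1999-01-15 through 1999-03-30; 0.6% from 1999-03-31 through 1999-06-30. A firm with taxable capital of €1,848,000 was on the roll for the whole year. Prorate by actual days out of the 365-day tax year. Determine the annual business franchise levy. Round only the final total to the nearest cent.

€13,837.22

1998-07-01 to 1998-10-12: 104 days at 0.2% → €1,848,000 × 0.2% × 104/365 = €1,053.1068
1998-10-13 to 1999-01-14: 94 days at 1.7% → €1,848,000 × 1.7% × 94/365 = €8,090.6959
1999-01-15 to 1999-03-30: 75 days at 0.5% → €1,848,000 × 0.5% × 75/365 = €1,898.6301
1999-03-31 to 1999-06-30: 92 days at 0.6% → €1,848,000 × 0.6% × 92/365 = €2,794.7836
Total = €13,837.2164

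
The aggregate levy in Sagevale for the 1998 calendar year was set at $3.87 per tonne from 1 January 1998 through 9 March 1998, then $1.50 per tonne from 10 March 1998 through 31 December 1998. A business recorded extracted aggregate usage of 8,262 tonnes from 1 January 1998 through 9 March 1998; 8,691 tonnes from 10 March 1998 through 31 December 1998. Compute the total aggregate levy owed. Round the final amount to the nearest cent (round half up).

$45,010.44

1 January – 9 March 1998: 8,262 tonnes at $3.87/tonne → $31,973.94
10 March – 31 December 1998: 8,691 tonnes at $1.50/tonne → $13,036.50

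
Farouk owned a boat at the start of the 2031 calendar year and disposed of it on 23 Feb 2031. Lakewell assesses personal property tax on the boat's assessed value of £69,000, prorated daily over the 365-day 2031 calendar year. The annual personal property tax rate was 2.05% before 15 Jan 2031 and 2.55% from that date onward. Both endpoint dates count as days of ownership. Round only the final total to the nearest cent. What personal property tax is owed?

£247.08

1 Jan – 14 Jan 2031: 14 days at 2.05% → £69,000 × 2.05% × 14/365 = £54.2548
15 Jan – 23 Feb 2031: 40 days at 2.55% → £69,000 × 2.55% × 40/365 = £192.8219
Total = £247.0767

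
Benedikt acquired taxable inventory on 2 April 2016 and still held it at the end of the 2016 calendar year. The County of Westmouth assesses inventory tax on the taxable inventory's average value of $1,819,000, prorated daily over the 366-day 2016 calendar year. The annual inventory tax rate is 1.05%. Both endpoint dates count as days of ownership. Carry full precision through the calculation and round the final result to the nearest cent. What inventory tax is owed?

$14,298.53

Days held (2 April – 31 December 2016): 274 out of 366
Tax = $1,819,000 × 1.05% × 274/366 = $14,298.5328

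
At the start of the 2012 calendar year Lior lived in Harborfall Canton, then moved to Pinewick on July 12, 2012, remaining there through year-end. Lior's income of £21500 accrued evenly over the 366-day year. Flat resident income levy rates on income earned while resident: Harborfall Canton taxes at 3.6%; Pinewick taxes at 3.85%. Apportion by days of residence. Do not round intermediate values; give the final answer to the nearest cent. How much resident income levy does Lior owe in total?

Harborfall Canton, January 1 – July 11, 2012: 193 days → £21500 × 3.6% × 193/366 = £408.1475
Pinewick, July 12 – December 31, 2012: 173 days → £21500 × 3.85% × 173/366 = £391.2589
Total = £799.4064

£799.41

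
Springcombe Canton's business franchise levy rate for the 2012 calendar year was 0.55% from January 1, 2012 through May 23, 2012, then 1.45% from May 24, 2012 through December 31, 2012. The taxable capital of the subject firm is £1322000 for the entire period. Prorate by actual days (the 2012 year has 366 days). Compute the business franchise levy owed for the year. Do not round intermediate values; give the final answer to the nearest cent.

£14487.82

January 1 – May 23, 2012: 144 days at 0.55% → £1322000 × 0.55% × 144/366 = £2860.7213
May 24 – December 31, 2012: 222 days at 1.45% → £1322000 × 1.45% × 222/366 = £11627.0984
Total = £14487.8197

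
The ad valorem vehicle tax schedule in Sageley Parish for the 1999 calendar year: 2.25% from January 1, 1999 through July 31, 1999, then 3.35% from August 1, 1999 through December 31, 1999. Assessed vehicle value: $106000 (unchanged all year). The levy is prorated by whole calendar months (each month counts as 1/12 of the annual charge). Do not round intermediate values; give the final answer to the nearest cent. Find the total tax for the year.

January 1 – July 31, 1999: 7 months at 2.25% → $106000 × 2.25% × 7/12 = $1391.2500
August 1 – December 31, 1999: 5 months at 3.35% → $106000 × 3.35% × 5/12 = $1479.5833
Total = $2870.8333

$2870.83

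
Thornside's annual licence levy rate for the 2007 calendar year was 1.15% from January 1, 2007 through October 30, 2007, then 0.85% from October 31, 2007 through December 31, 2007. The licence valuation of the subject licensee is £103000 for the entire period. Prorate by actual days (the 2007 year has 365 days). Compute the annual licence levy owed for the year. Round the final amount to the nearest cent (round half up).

£1132.01

January 1 – October 30, 2007: 303 days at 1.15% → £103000 × 1.15% × 303/365 = £983.2973
October 31 – December 31, 2007: 62 days at 0.85% → £103000 × 0.85% × 62/365 = £148.7151
Total = £1132.0123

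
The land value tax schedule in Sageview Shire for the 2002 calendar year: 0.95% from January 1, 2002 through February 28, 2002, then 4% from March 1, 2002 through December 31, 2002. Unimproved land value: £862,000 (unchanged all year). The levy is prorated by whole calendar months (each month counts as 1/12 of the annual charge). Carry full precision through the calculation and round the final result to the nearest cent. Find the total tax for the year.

£30,098.17

January 1 – February 28, 2002: 2 months at 0.95% → £862,000 × 0.95% × 2/12 = £1,364.8333
March 1 – December 31, 2002: 10 months at 4% → £862,000 × 4% × 10/12 = £28,733.3333
Total = £30,098.1667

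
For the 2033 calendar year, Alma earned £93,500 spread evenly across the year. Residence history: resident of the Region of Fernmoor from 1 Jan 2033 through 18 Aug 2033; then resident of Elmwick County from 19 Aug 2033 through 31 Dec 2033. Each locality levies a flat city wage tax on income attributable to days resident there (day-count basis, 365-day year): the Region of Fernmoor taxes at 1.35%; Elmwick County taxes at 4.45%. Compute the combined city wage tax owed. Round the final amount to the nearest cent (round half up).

£2,334.30

The Region of Fernmoor, 1 Jan – 18 Aug 2033: 230 days → £93,500 × 1.35% × 230/365 = £795.3904
Elmwick County, 19 Aug – 31 Dec 2033: 135 days → £93,500 × 4.45% × 135/365 = £1,538.9075
Total = £2,334.2979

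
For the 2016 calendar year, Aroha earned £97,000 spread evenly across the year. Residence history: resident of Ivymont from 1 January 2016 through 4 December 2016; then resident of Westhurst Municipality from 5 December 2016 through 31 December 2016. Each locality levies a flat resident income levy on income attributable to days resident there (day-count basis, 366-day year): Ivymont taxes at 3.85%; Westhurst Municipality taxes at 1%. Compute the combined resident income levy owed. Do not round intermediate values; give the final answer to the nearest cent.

Ivymont, 1 January – 4 December 2016: 339 days → £97,000 × 3.85% × 339/366 = £3,459.0041
Westhurst Municipality, 5 December – 31 December 2016: 27 days → £97,000 × 1% × 27/366 = £71.5574
Total = £3,530.5615

£3,530.56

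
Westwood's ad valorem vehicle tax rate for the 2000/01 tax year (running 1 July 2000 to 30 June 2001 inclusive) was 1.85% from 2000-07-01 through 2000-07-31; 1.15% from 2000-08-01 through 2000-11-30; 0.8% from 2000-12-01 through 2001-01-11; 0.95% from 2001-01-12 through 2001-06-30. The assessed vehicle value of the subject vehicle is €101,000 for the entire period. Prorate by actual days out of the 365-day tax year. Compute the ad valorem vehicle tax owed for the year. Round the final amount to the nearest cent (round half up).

€1,086.79

2000-07-01 to 2000-07-31: 31 days at 1.85% → €101,000 × 1.85% × 31/365 = €158.6945
2000-08-01 to 2000-11-30: 122 days at 1.15% → €101,000 × 1.15% × 122/365 = €388.2274
2000-12-01 to 2001-01-11: 42 days at 0.8% → €101,000 × 0.8% × 42/365 = €92.9753
2001-01-12 to 2001-06-30: 170 days at 0.95% → €101,000 × 0.95% × 170/365 = €446.8904
Total = €1,086.7877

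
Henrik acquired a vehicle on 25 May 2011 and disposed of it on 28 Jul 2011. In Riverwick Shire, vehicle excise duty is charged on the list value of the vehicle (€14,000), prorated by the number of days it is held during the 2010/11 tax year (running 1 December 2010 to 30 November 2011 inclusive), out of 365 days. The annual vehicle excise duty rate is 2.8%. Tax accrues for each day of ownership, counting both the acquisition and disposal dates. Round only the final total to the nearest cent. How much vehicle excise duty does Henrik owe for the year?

Days held (25 May – 28 Jul 2011): 65 out of 365
Tax = €14,000 × 2.8% × 65/365 = €69.8082

€69.81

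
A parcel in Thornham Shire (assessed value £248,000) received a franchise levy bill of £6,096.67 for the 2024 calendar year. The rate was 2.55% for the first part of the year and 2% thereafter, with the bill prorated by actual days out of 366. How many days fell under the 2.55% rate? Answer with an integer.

305 days

Let d = days at the first rate; then 366 − d days at the second rate.
£248,000 × [2.55%·d + 2%·(366−d)] / 366 = £6,096.67
Solving gives d = 305, so the new rate took effect on November 1, 2024.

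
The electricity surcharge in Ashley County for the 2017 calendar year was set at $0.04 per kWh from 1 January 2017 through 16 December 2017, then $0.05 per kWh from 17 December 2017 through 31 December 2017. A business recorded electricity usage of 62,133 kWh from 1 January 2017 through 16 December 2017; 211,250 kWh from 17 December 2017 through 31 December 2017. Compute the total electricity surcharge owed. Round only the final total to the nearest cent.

$13047.82

1 January – 16 December 2017: 62,133 kWh at $0.04/kWh → $2485.32
17 December – 31 December 2017: 211,250 kWh at $0.05/kWh → $10562.50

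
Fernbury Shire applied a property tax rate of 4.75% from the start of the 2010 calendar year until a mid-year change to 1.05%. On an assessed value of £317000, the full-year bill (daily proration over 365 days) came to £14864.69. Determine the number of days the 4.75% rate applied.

359 days

Let d = days at the first rate; then 365 − d days at the second rate.
£317000 × [4.75%·d + 1.05%·(365−d)] / 365 = £14864.69
Solving gives d = 359, so the new rate took effect on 26 December 2010.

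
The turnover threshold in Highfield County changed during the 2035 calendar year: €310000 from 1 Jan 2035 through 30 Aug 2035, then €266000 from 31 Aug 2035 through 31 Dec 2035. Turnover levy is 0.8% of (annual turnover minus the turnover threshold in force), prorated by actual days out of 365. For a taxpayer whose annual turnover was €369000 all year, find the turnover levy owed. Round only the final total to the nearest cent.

€590.62

1 Jan – 30 Aug 2035: 242 days, exemption €310000 → (€369000 − €310000) × 0.8% × 242/365 = €312.9425
31 Aug – 31 Dec 2035: 123 days, exemption €266000 → (€369000 − €266000) × 0.8% × 123/365 = €277.6767
Total = €590.6192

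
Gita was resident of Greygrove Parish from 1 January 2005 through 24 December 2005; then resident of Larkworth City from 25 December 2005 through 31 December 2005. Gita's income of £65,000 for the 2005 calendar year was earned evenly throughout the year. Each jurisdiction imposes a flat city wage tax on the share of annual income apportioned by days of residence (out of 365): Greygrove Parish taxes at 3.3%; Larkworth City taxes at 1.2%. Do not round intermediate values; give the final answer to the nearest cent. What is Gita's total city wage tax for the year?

£2,118.82

Greygrove Parish, 1 January – 24 December 2005: 358 days → £65,000 × 3.3% × 358/365 = £2,103.8630
Larkworth City, 25 December – 31 December 2005: 7 days → £65,000 × 1.2% × 7/365 = £14.9589
Total = £2,118.8219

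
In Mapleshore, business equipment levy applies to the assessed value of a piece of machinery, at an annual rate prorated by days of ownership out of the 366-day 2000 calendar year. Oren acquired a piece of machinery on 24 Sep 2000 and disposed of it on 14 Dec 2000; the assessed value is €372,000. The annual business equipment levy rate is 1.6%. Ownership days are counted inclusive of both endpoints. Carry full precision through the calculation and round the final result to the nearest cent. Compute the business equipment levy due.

Days held (24 Sep – 14 Dec 2000): 82 out of 366
Tax = €372,000 × 1.6% × 82/366 = €1,333.5082

€1,333.51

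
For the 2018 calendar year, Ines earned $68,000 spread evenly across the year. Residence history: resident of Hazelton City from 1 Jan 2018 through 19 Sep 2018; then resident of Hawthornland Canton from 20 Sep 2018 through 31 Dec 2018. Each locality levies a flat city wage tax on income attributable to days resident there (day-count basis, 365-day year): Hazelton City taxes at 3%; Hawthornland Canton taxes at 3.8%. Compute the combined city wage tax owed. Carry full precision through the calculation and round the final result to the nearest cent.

Hazelton City, 1 Jan – 19 Sep 2018: 262 days → $68,000 × 3% × 262/365 = $1,464.3288
Hawthornland Canton, 20 Sep – 31 Dec 2018: 103 days → $68,000 × 3.8% × 103/365 = $729.1836
Total = $2,193.5123

$2,193.51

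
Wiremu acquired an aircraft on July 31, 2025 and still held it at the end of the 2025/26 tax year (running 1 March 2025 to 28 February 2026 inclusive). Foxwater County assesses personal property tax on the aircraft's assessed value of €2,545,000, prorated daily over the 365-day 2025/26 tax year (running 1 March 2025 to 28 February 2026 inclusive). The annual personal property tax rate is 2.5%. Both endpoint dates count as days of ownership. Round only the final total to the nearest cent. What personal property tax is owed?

Days held (July 31, 2025 – February 28, 2026): 213 out of 365
Tax = €2,545,000 × 2.5% × 213/365 = €37,129.1096

€37,129.11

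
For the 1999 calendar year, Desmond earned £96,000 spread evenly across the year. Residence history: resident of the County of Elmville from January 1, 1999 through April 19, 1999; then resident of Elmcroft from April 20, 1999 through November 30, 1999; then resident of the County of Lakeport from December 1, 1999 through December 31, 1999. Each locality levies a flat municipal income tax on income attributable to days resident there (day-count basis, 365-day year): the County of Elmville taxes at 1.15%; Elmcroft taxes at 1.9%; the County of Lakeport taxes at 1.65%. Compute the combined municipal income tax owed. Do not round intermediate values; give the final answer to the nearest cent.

£1,588.60

The County of Elmville, January 1 – April 19, 1999: 109 days → £96,000 × 1.15% × 109/365 = £329.6877
Elmcroft, April 20 – November 30, 1999: 225 days → £96,000 × 1.9% × 225/365 = £1,124.3836
The County of Lakeport, December 1 – December 31, 1999: 31 days → £96,000 × 1.65% × 31/365 = £134.5315
Total = £1,588.6027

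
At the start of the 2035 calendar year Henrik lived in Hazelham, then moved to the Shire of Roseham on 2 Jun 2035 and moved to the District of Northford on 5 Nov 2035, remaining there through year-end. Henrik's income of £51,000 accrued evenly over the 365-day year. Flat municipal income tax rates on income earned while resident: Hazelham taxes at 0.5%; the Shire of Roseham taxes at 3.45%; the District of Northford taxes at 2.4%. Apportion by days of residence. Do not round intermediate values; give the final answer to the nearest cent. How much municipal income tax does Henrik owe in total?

Hazelham, 1 Jan – 1 Jun 2035: 152 days → £51,000 × 0.5% × 152/365 = £106.1918
The Shire of Roseham, 2 Jun – 4 Nov 2035: 156 days → £51,000 × 3.45% × 156/365 = £752.0055
The District of Northford, 5 Nov – 31 Dec 2035: 57 days → £51,000 × 2.4% × 57/365 = £191.1452
Total = £1,049.3425

£1,049.34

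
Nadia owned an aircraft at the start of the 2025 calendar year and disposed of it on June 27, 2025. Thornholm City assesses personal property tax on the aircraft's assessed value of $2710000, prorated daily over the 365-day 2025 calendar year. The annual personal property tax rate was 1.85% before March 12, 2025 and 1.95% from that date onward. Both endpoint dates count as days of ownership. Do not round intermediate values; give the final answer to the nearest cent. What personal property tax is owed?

$25251.26

January 1 – March 11, 2025: 70 days at 1.85% → $2710000 × 1.85% × 70/365 = $9614.9315
March 12 – June 27, 2025: 108 days at 1.95% → $2710000 × 1.95% × 108/365 = $15636.3288
Total = $25251.2603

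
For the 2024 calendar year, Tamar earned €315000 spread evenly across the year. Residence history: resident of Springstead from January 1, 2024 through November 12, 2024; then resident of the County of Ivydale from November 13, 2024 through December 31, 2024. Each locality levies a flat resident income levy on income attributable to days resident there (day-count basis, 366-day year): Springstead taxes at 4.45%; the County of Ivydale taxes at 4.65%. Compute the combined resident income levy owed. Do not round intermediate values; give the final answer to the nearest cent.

€14101.84

Springstead, January 1 – November 12, 2024: 317 days → €315000 × 4.45% × 317/366 = €12140.8402
The County of Ivydale, November 13 – December 31, 2024: 49 days → €315000 × 4.65% × 49/366 = €1961.0041
Total = €14101.8443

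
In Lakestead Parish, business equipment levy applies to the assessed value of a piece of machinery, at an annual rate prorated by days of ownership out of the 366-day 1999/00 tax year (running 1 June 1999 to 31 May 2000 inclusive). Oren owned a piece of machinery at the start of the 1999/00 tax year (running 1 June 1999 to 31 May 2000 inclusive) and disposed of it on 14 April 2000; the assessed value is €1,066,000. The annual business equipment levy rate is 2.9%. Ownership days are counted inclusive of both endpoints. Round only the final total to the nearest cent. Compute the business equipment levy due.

Days held (1 June 1999 – 14 April 2000): 319 out of 366
Tax = €1,066,000 × 2.9% × 319/366 = €26,944.1694

€26,944.17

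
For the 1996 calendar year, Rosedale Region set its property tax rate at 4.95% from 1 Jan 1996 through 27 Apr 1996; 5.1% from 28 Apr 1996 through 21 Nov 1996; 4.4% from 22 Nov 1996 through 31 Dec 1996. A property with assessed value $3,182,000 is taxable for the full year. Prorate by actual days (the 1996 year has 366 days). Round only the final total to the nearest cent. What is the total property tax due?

1 Jan – 27 Apr 1996: 118 days at 4.95% → $3,182,000 × 4.95% × 118/366 = $50,781.5902
28 Apr – 21 Nov 1996: 208 days at 5.1% → $3,182,000 × 5.1% × 208/366 = $92,225.8361
22 Nov – 31 Dec 1996: 40 days at 4.4% → $3,182,000 × 4.4% × 40/366 = $15,301.4208
Total = $158,308.8470

$158,308.85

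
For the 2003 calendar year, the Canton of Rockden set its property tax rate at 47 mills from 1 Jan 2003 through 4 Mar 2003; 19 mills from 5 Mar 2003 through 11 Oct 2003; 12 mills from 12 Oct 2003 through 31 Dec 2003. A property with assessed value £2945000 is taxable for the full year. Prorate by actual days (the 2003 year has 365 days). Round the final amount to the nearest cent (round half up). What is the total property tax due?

£65612.99

1 Jan – 4 Mar 2003: 63 days at 47 mills → £2945000 × 4.7% × 63/365 = £23890.8082
5 Mar – 11 Oct 2003: 221 days at 19 mills → £2945000 × 1.9% × 221/365 = £33879.6027
12 Oct – 31 Dec 2003: 81 days at 12 mills → £2945000 × 1.2% × 81/365 = £7842.5753
Total = £65612.9863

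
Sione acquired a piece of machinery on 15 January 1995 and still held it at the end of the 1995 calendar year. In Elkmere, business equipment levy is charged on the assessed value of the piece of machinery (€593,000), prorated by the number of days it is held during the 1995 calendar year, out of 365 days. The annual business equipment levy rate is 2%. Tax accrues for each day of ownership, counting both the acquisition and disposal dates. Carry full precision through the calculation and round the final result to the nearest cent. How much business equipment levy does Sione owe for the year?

Days held (15 January – 31 December 1995): 351 out of 365
Tax = €593,000 × 2% × 351/365 = €11,405.0959

€11,405.10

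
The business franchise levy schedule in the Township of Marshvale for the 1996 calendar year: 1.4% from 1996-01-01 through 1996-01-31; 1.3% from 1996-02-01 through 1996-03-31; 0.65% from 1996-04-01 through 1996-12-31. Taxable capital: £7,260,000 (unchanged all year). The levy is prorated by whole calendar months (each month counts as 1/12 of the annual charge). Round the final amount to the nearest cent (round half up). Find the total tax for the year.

1996-01-01 to 1996-01-31: 1 month at 1.4% → £7,260,000 × 1.4% × 1/12 = £8,470.0000
1996-02-01 to 1996-03-31: 2 months at 1.3% → £7,260,000 × 1.3% × 2/12 = £15,730.0000
1996-04-01 to 1996-12-31: 9 months at 0.65% → £7,260,000 × 0.65% × 9/12 = £35,392.5000
Total = £59,592.5000

£59,592.50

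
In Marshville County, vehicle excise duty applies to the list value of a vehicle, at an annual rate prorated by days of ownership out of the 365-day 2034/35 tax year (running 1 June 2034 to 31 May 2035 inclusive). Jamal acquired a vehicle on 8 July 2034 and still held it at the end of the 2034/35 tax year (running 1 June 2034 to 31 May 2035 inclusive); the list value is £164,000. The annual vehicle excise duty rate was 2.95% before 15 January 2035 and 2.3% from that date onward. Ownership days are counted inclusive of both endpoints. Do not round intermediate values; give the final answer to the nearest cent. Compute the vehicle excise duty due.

8 July 2034 – 14 January 2035: 191 days at 2.95% → £164,000 × 2.95% × 191/365 = £2,531.6658
15 January – 31 May 2035: 137 days at 2.3% → £164,000 × 2.3% × 137/365 = £1,415.7918
Total = £3,947.4575

£3,947.46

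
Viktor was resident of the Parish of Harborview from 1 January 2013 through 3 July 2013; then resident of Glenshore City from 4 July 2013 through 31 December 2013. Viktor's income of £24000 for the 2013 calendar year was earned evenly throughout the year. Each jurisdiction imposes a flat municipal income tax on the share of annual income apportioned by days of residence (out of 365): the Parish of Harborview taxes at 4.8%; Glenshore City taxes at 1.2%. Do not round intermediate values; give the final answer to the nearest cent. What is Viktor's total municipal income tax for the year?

£723.55

The Parish of Harborview, 1 January – 3 July 2013: 184 days → £24000 × 4.8% × 184/365 = £580.7342
Glenshore City, 4 July – 31 December 2013: 181 days → £24000 × 1.2% × 181/365 = £142.8164
Total = £723.5507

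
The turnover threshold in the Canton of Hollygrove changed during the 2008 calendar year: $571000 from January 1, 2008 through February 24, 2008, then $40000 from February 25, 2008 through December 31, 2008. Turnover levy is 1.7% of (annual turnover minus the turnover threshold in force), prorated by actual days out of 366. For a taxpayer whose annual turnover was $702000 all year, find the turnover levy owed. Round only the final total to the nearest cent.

January 1 – February 24, 2008: 55 days, exemption $571000 → ($702000 − $571000) × 1.7% × 55/366 = $334.6585
February 25 – December 31, 2008: 311 days, exemption $40000 → ($702000 − $40000) × 1.7% × 311/366 = $9562.8251
Total = $9897.4836

$9897.48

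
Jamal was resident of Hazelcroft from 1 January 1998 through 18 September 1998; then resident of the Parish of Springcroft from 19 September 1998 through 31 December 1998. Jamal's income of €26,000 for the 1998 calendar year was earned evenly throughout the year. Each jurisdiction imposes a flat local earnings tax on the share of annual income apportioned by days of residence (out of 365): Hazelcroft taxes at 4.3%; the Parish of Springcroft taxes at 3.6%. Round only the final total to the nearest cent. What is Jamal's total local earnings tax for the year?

€1,066.14

Hazelcroft, 1 January – 18 September 1998: 261 days → €26,000 × 4.3% × 261/365 = €799.4466
The Parish of Springcroft, 19 September – 31 December 1998: 104 days → €26,000 × 3.6% × 104/365 = €266.6959
Total = €1,066.1425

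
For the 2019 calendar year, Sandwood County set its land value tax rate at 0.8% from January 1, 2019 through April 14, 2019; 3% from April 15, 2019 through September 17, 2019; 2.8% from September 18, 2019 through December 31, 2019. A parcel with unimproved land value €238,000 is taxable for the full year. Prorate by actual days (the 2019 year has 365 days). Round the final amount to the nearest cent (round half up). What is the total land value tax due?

€5,511.17

January 1 – April 14, 2019: 104 days at 0.8% → €238,000 × 0.8% × 104/365 = €542.5096
April 15 – September 17, 2019: 156 days at 3% → €238,000 × 3% × 156/365 = €3,051.6164
September 18 – December 31, 2019: 105 days at 2.8% → €238,000 × 2.8% × 105/365 = €1,917.0411
Total = €5,511.1671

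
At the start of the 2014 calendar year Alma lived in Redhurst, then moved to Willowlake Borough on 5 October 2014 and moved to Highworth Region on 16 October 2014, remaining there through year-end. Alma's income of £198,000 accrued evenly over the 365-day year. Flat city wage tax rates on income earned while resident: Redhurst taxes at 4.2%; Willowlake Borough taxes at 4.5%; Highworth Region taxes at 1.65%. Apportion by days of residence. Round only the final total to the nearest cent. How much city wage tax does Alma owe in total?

£7,268.77

Redhurst, 1 January – 4 October 2014: 277 days → £198,000 × 4.2% × 277/365 = £6,311.0466
Willowlake Borough, 5 October – 15 October 2014: 11 days → £198,000 × 4.5% × 11/365 = £268.5205
Highworth Region, 16 October – 31 December 2014: 77 days → £198,000 × 1.65% × 77/365 = £689.2027
Total = £7,268.7699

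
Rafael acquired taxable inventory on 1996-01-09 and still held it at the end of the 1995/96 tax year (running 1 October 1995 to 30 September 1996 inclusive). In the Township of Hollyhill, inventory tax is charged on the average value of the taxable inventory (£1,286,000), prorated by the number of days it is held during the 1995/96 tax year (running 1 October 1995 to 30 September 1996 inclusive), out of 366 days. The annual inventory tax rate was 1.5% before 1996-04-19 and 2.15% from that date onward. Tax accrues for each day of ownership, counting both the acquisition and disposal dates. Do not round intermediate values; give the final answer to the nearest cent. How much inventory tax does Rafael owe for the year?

£17,787.91

1996-01-09 to 1996-04-18: 101 days at 1.5% → £1,286,000 × 1.5% × 101/366 = £5,323.1967
1996-04-19 to 1996-09-30: 165 days at 2.15% → £1,286,000 × 2.15% × 165/366 = £12,464.7131
Total = £17,787.9098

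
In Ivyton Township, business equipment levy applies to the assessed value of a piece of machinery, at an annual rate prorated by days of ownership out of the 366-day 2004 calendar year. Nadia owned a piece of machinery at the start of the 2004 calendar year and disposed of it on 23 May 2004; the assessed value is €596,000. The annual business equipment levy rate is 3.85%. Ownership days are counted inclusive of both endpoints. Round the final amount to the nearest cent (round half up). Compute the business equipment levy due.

Days held (1 Jan – 23 May 2004): 144 out of 366
Tax = €596,000 × 3.85% × 144/366 = €9,027.9344

€9,027.93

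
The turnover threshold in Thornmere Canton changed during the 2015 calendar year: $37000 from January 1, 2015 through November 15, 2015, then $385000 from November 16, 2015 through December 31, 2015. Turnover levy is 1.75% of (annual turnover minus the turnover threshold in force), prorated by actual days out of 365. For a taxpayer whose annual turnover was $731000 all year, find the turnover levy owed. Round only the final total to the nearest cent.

January 1 – November 15, 2015: 319 days, exemption $37000 → ($731000 − $37000) × 1.75% × 319/365 = $10614.3973
November 16 – December 31, 2015: 46 days, exemption $385000 → ($731000 − $385000) × 1.75% × 46/365 = $763.0959
Total = $11377.4932

$11377.49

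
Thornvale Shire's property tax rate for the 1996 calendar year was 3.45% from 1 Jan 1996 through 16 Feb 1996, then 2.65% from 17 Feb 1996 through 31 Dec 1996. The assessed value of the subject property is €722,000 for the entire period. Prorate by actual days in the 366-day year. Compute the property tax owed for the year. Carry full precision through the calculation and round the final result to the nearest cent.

1 Jan – 16 Feb 1996: 47 days at 3.45% → €722,000 × 3.45% × 47/366 = €3,198.6967
17 Feb – 31 Dec 1996: 319 days at 2.65% → €722,000 × 2.65% × 319/366 = €16,676.0301
Total = €19,874.7268

€19,874.73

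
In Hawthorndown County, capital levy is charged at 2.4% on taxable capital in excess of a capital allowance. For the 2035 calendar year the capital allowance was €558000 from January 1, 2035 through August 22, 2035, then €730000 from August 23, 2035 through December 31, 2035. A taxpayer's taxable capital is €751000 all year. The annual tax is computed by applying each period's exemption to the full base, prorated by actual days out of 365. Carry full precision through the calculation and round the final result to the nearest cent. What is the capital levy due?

January 1 – August 22, 2035: 234 days, exemption €558000 → (€751000 − €558000) × 2.4% × 234/365 = €2969.5562
August 23 – December 31, 2035: 131 days, exemption €730000 → (€751000 − €730000) × 2.4% × 131/365 = €180.8877
Total = €3150.4438

€3150.44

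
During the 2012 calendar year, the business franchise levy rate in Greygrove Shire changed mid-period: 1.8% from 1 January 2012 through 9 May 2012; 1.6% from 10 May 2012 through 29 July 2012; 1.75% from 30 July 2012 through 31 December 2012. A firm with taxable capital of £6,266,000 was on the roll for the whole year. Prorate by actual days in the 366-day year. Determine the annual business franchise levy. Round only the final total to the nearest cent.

1 January – 9 May 2012: 130 days at 1.8% → £6,266,000 × 1.8% × 130/366 = £40,061.3115
10 May – 29 July 2012: 81 days at 1.6% → £6,266,000 × 1.6% × 81/366 = £22,187.8033
30 July – 31 December 2012: 155 days at 1.75% → £6,266,000 × 1.75% × 155/366 = £46,438.5929
Total = £108,687.7077

£108,687.71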